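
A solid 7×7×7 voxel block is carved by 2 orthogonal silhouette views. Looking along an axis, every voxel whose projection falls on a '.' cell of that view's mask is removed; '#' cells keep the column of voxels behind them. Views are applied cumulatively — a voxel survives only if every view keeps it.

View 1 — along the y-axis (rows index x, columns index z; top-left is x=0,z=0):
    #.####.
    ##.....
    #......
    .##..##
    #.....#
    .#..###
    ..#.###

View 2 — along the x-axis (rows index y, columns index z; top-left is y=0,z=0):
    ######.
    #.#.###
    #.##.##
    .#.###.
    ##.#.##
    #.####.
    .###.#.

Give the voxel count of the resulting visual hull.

start: 7×7×7 = 343 voxels
carve view 1 (along y, XZ-mask fill 22/49): 154 voxels remain
carve view 2 (along x, YZ-mask fill 34/49): 105 voxels remain

105 voxels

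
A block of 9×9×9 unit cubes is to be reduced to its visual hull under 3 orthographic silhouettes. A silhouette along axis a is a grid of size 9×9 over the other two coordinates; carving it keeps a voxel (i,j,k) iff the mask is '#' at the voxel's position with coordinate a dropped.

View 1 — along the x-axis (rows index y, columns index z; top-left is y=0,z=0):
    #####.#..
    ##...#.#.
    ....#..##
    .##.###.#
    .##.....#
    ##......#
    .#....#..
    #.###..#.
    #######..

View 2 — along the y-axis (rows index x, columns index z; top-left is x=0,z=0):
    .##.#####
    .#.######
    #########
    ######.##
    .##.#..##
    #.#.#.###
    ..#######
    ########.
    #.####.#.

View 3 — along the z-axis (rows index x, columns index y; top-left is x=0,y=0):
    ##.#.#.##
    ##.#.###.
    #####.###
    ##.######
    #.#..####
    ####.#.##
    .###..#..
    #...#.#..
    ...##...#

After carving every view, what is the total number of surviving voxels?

start: 9×9×9 = 729 voxels
step 1: project along x, AND mask (39/81) → |grid| = 351
step 2: project along y, AND mask (63/81) → |grid| = 270
step 3: project along z, AND mask (51/81) → |grid| = 178

remaining voxels: 178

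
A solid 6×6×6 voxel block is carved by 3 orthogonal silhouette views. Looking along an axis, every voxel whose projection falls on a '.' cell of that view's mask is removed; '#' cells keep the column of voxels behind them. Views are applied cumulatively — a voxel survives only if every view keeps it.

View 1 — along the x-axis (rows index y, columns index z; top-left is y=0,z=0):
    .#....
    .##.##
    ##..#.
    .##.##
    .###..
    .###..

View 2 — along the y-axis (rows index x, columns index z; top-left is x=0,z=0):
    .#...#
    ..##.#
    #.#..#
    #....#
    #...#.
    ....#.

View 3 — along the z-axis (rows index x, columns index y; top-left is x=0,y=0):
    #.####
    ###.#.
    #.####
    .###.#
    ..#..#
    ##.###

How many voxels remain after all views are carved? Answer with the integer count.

22 voxels

initial block: 6^3 = 216
V1 x: intersect with YZ mask (18 set) -- 108 left
V2 y: intersect with XZ mask (13 set) -- 33 left
V3 z: intersect with XY mask (25 set) -- 22 left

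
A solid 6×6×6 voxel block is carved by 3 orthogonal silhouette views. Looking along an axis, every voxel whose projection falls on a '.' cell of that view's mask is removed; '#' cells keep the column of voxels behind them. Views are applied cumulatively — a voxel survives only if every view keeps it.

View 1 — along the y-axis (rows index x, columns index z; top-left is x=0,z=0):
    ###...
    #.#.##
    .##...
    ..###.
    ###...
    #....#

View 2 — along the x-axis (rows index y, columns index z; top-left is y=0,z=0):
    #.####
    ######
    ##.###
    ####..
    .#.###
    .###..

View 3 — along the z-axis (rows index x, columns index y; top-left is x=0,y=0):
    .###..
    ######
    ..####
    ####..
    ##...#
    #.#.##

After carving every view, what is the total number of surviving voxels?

before carving: 216 voxels (6×6×6)
  1. axis=1 (XZ plane), |mask|=17  ⇒  voxels=102
  2. axis=0 (YZ plane), |mask|=27  ⇒  voxels=73
  3. axis=2 (XY plane), |mask|=24  ⇒  voxels=52

voxel count = 52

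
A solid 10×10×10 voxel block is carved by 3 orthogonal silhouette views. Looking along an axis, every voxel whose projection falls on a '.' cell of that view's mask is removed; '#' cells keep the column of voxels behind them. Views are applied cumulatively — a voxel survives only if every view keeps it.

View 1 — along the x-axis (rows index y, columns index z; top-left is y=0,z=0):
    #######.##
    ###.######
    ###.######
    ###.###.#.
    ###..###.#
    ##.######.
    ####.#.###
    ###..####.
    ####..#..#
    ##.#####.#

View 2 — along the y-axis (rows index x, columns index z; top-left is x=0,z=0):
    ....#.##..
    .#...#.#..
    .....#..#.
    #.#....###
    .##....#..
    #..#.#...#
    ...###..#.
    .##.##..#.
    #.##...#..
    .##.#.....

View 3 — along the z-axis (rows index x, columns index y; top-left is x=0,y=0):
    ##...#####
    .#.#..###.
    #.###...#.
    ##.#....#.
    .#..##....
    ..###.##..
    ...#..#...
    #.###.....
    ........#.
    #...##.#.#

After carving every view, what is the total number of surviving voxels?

full grid |V| = 1000
carve view 1 (along x, YZ-mask fill 78/100): 780 voxels remain
carve view 2 (along y, XZ-mask fill 36/100): 280 voxels remain
carve view 3 (along z, XY-mask fill 41/100): 109 voxels remain

voxel count = 109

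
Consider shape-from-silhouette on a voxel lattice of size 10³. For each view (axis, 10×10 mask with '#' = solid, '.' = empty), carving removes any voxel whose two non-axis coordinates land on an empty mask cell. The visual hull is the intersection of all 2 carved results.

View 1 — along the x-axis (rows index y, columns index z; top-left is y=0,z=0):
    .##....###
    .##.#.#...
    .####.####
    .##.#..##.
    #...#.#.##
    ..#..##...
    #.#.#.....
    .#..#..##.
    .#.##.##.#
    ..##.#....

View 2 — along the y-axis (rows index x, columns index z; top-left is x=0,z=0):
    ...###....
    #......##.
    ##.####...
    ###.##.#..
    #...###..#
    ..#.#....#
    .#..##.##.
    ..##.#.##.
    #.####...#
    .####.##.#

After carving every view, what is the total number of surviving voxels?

voxel count = 225

before carving: 1000 voxels (10×10×10)
V1 x: intersect with YZ mask (46 set) -- 460 left
V2 y: intersect with XZ mask (49 set) -- 225 left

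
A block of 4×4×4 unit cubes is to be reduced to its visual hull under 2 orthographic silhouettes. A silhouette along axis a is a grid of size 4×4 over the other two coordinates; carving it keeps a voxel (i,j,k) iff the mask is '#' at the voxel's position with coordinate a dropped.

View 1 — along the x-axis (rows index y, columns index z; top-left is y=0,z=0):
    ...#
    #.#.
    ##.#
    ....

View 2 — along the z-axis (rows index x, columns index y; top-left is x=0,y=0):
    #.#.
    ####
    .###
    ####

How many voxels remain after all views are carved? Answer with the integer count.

|visual hull| = 21

start: 4×4×4 = 64 voxels
step 1: project along x, AND mask (6/16) → |grid| = 24
step 2: project along z, AND mask (13/16) → |grid| = 21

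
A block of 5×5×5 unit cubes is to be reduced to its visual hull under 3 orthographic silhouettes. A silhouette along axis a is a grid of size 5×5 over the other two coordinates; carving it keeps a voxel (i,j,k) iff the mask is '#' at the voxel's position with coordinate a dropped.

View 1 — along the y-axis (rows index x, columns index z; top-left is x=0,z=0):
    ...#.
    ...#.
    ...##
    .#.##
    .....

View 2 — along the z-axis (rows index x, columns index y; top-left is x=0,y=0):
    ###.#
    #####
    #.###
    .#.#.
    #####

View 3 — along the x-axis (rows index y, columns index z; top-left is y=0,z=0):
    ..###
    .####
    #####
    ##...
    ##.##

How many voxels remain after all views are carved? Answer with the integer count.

full grid |V| = 125
after view 1 [y-axis, 7 of 25 cells solid] → remaining = 35
after view 2 [z-axis, 20 of 25 cells solid] → remaining = 23
after view 3 [x-axis, 18 of 25 cells solid] → remaining = 18

|visual hull| = 18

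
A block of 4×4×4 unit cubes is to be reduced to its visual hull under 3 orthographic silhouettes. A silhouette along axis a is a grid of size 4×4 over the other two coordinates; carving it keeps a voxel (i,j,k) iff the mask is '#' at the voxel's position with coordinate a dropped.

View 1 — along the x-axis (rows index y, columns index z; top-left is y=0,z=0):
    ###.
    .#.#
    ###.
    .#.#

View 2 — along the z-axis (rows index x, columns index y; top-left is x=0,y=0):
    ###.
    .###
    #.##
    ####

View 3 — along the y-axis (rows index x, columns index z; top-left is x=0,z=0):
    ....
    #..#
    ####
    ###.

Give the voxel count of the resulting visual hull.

initial block: 4^3 = 64
after view 1 [x-axis, 10 of 16 cells solid] → remaining = 40
after view 2 [z-axis, 13 of 16 cells solid] → remaining = 33
after view 3 [y-axis, 9 of 16 cells solid] → remaining = 19

19 voxels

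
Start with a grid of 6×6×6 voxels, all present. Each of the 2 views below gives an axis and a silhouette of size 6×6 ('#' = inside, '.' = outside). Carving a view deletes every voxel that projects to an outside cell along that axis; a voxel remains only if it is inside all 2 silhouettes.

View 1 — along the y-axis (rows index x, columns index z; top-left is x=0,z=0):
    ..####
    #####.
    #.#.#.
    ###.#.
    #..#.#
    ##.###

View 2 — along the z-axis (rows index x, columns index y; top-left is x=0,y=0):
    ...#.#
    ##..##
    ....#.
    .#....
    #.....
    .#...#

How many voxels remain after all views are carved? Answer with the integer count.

48 voxels

before carving: 216 voxels (6×6×6)
  1. axis=1 (XZ plane), |mask|=24  ⇒  voxels=144
  2. axis=2 (XY plane), |mask|=11  ⇒  voxels=48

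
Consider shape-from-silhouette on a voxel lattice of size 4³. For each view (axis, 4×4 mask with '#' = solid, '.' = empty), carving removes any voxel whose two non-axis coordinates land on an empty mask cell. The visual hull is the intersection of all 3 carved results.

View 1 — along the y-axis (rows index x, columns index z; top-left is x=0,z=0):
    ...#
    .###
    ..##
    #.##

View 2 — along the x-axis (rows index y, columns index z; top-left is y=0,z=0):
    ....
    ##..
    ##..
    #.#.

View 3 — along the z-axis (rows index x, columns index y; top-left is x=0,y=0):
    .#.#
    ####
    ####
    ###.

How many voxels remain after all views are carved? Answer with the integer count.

voxel count = 6

full grid |V| = 64
[1] y-view keeps 9 columns → grid now 36
[2] x-view keeps 6 columns → grid now 8
[3] z-view keeps 13 columns → grid now 6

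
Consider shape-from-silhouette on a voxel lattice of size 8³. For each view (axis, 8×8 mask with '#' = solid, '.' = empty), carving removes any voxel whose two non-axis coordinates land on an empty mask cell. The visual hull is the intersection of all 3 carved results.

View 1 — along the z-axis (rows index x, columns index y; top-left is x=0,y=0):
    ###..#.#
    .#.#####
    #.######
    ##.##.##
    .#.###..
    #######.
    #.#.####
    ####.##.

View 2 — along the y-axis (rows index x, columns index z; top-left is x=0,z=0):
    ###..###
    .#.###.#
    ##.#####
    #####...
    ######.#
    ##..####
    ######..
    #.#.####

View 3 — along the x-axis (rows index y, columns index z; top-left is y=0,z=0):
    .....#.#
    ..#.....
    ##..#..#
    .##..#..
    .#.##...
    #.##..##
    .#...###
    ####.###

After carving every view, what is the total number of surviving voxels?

before carving: 512 voxels (8×8×8)
  1. axis=2 (XY plane), |mask|=47  ⇒  voxels=376
  2. axis=1 (XZ plane), |mask|=48  ⇒  voxels=281
  3. axis=0 (YZ plane), |mask|=29  ⇒  voxels=126

126 voxels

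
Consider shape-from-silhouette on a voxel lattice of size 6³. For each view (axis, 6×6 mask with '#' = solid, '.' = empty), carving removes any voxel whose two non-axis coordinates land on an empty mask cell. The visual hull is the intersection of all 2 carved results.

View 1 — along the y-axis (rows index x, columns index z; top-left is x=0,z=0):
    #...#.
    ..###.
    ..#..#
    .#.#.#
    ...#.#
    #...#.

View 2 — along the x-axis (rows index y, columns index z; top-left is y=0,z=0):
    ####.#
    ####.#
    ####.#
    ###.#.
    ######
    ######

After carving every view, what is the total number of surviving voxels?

69 voxels

initial block: 6^3 = 216
  1. axis=1 (XZ plane), |mask|=14  ⇒  voxels=84
  2. axis=0 (YZ plane), |mask|=31  ⇒  voxels=69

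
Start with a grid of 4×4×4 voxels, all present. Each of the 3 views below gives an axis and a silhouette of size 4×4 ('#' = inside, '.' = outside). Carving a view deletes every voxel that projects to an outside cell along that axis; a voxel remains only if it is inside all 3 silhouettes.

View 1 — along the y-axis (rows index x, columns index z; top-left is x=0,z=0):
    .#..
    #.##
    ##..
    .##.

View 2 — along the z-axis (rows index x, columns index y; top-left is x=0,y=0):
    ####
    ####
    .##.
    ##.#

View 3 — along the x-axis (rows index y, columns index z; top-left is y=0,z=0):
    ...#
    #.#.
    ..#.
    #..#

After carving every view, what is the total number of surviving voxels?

remaining voxels: 8

initial block: 4^3 = 64
step 1: project along y, AND mask (8/16) → |grid| = 32
step 2: project along z, AND mask (13/16) → |grid| = 26
step 3: project along x, AND mask (6/16) → |grid| = 8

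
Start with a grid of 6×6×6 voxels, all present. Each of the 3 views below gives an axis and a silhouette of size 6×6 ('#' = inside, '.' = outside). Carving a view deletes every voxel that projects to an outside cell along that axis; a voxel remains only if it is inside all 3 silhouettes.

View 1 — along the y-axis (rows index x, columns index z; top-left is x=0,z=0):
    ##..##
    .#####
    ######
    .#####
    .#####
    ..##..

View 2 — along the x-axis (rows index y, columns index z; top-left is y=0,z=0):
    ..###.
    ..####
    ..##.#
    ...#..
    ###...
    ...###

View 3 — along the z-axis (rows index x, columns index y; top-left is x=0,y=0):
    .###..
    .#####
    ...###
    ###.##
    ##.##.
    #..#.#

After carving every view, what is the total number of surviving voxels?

full grid |V| = 216
after view 1 [y-axis, 27 of 36 cells solid] → remaining = 162
after view 2 [x-axis, 17 of 36 cells solid] → remaining = 82
after view 3 [z-axis, 23 of 36 cells solid] → remaining = 52

remaining voxels: 52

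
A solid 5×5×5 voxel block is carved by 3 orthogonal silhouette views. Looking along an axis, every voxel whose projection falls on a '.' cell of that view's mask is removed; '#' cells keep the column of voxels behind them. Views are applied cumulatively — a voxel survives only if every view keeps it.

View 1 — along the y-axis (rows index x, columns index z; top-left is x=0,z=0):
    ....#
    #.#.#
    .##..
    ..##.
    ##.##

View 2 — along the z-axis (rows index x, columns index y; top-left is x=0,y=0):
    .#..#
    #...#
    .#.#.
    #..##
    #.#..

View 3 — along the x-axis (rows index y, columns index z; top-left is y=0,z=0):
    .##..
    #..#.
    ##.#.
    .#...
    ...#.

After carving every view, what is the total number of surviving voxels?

before carving: 125 voxels (5×5×5)
[1] y-view keeps 12 columns → grid now 60
[2] z-view keeps 11 columns → grid now 26
[3] x-view keeps 9 columns → grid now 8

|visual hull| = 8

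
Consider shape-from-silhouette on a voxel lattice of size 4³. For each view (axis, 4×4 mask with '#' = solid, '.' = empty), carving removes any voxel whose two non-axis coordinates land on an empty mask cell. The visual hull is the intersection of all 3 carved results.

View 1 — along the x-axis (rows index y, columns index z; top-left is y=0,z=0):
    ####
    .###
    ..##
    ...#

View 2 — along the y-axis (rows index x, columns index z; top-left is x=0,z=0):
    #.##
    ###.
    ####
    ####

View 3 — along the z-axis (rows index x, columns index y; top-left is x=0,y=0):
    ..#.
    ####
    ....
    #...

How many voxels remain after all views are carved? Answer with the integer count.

12 voxels

initial block: 4^3 = 64
V1 x: intersect with YZ mask (10 set) -- 40 left
V2 y: intersect with XZ mask (14 set) -- 34 left
V3 z: intersect with XY mask (6 set) -- 12 left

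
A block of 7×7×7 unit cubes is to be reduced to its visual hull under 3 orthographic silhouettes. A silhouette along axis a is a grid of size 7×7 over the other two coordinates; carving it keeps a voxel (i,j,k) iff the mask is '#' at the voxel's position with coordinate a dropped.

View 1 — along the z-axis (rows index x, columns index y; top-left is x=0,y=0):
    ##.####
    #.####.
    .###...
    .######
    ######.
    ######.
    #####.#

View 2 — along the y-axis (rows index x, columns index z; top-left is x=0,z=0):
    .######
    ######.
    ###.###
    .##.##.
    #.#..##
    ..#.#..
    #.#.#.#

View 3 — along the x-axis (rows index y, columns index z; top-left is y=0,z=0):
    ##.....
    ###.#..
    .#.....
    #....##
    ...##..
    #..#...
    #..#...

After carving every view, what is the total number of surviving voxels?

51 voxels

start: 7×7×7 = 343 voxels
step 1: project along z, AND mask (38/49) → |grid| = 266
step 2: project along y, AND mask (32/49) → |grid| = 168
step 3: project along x, AND mask (16/49) → |grid| = 51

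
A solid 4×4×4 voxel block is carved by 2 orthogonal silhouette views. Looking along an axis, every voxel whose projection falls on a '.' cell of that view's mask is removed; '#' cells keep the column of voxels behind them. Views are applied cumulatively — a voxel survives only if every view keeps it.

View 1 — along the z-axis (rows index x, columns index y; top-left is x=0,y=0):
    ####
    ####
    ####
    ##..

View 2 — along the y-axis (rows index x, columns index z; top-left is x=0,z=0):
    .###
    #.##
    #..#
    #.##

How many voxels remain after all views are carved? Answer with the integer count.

start: 4×4×4 = 64 voxels
[1] z-view keeps 14 columns → grid now 56
[2] y-view keeps 11 columns → grid now 38

voxel count = 38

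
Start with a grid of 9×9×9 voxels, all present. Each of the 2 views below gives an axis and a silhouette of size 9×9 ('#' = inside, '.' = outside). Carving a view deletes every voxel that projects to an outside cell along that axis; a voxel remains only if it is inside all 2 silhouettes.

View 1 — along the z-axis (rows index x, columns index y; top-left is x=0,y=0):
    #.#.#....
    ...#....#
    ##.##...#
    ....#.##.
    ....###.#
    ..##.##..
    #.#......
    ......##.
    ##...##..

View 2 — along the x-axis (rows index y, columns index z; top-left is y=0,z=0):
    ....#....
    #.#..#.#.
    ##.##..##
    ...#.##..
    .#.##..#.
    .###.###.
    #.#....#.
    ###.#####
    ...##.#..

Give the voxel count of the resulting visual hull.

remaining voxels: 113

before carving: 729 voxels (9×9×9)
  1. axis=2 (XY plane), |mask|=29  ⇒  voxels=261
  2. axis=0 (YZ plane), |mask|=38  ⇒  voxels=113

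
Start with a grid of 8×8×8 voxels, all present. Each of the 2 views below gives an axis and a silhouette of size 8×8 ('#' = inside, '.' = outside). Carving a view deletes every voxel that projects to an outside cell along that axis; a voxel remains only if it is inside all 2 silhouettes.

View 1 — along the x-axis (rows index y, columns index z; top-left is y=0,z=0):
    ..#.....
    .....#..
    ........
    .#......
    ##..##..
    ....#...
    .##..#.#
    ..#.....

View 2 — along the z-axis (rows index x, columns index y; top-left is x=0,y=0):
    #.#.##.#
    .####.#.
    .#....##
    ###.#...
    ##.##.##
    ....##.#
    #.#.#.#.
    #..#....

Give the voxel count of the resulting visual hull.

start: 8×8×8 = 512 voxels
carve view 1 (along x, YZ-mask fill 13/64): 104 voxels remain
carve view 2 (along z, XY-mask fill 32/64): 58 voxels remain

58 voxels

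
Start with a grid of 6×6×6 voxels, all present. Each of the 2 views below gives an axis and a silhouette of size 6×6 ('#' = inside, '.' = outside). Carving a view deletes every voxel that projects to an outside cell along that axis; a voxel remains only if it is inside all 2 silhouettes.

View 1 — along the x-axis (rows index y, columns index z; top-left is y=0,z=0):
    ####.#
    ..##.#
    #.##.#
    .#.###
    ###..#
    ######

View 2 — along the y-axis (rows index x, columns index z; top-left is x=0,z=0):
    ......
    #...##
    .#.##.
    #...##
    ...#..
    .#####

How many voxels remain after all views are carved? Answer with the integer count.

before carving: 216 voxels (6×6×6)
carve view 1 (along x, YZ-mask fill 26/36): 156 voxels remain
carve view 2 (along y, XZ-mask fill 15/36): 62 voxels remain

|visual hull| = 62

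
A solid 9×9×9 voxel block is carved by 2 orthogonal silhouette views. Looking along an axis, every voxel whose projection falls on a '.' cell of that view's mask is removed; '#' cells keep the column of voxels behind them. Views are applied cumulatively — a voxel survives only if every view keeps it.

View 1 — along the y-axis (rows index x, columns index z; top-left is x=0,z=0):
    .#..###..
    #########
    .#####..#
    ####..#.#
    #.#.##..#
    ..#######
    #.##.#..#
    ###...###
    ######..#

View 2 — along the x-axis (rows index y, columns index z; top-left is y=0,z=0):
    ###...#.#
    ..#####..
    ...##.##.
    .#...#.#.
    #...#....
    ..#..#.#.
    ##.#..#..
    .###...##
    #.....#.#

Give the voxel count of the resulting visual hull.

204 voxels

start: 9×9×9 = 729 voxels
  1. axis=1 (XZ plane), |mask|=55  ⇒  voxels=495
  2. axis=0 (YZ plane), |mask|=34  ⇒  voxels=204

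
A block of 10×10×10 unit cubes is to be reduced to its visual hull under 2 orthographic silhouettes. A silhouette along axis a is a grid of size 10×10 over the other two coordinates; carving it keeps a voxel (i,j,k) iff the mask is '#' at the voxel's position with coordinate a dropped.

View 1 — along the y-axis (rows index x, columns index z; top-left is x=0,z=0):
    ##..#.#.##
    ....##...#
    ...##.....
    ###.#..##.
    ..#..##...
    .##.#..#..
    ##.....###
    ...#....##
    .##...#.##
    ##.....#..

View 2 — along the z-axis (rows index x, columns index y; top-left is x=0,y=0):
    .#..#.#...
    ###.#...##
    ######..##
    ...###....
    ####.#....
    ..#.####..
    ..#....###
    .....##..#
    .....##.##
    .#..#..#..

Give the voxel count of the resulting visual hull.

start: 10×10×10 = 1000 voxels
after view 1 [y-axis, 40 of 100 cells solid] → remaining = 400
after view 2 [z-axis, 44 of 100 cells solid] → remaining = 163

remaining voxels: 163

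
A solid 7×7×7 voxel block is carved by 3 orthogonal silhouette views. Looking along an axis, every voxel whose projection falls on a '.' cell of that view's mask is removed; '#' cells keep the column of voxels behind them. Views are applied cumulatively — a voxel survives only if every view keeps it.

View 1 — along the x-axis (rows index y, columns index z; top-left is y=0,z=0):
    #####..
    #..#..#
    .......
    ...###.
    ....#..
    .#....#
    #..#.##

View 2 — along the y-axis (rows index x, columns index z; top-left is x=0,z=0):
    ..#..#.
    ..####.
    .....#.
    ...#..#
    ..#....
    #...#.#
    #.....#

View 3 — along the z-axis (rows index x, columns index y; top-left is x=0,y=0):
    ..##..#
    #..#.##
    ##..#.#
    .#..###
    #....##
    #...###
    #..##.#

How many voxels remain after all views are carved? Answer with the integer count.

start: 7×7×7 = 343 voxels
step 1: project along x, AND mask (18/49) → |grid| = 126
step 2: project along y, AND mask (15/49) → |grid| = 38
step 3: project along z, AND mask (26/49) → |grid| = 26

|visual hull| = 26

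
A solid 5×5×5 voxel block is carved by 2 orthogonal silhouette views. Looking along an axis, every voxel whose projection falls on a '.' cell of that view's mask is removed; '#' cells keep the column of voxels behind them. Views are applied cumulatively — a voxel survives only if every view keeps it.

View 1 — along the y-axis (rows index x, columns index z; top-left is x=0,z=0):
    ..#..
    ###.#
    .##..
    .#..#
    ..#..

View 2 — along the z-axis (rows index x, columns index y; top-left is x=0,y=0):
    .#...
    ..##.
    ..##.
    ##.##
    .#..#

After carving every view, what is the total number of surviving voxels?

before carving: 125 voxels (5×5×5)
[1] y-view keeps 10 columns → grid now 50
[2] z-view keeps 11 columns → grid now 23

23 voxels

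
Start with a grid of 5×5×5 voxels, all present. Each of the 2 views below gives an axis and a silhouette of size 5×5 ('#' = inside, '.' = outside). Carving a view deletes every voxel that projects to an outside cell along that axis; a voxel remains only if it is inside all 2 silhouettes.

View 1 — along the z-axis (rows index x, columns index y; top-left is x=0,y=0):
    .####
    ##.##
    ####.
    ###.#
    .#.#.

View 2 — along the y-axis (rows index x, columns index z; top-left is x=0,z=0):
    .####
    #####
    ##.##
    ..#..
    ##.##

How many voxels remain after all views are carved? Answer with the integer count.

|visual hull| = 64

initial block: 5^3 = 125
carve view 1 (along z, XY-mask fill 18/25): 90 voxels remain
carve view 2 (along y, XZ-mask fill 18/25): 64 voxels remain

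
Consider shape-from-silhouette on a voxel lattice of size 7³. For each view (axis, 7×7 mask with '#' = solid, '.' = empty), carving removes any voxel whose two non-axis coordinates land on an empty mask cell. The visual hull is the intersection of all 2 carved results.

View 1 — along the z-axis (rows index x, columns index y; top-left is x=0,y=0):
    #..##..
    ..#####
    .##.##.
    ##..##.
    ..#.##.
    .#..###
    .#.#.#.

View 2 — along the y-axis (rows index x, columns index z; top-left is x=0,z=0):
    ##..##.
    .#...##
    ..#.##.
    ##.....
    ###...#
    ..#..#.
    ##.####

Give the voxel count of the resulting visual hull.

85 voxels

before carving: 343 voxels (7×7×7)
V1 z: intersect with XY mask (26 set) -- 182 left
V2 y: intersect with XZ mask (24 set) -- 85 left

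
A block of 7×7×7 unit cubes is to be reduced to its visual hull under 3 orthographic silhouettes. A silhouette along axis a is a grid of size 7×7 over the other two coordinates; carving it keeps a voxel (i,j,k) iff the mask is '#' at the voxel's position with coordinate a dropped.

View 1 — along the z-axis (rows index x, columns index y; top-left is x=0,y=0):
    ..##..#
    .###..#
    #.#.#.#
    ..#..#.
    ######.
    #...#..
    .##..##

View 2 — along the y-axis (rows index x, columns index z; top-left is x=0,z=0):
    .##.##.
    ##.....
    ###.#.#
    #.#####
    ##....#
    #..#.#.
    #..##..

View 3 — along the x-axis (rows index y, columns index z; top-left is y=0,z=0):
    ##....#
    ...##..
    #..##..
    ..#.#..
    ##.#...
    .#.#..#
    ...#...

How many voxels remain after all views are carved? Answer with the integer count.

start: 7×7×7 = 343 voxels
V1 z: intersect with XY mask (25 set) -- 175 left
V2 y: intersect with XZ mask (26 set) -- 88 left
V3 x: intersect with YZ mask (17 set) -- 34 left

34 voxels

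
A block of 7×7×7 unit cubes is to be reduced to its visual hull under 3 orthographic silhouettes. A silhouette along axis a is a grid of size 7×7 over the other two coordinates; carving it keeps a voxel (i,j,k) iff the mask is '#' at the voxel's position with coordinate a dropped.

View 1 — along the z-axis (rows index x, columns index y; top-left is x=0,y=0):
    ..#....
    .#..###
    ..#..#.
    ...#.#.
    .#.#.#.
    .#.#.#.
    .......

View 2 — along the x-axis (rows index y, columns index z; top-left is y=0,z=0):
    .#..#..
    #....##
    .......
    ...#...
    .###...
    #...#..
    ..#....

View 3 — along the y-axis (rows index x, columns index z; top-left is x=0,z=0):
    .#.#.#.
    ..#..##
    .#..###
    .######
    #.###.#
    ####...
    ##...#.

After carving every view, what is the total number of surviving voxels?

full grid |V| = 343
[1] z-view keeps 15 columns → grid now 105
[2] x-view keeps 12 columns → grid now 26
[3] y-view keeps 28 columns → grid now 15

voxel count = 15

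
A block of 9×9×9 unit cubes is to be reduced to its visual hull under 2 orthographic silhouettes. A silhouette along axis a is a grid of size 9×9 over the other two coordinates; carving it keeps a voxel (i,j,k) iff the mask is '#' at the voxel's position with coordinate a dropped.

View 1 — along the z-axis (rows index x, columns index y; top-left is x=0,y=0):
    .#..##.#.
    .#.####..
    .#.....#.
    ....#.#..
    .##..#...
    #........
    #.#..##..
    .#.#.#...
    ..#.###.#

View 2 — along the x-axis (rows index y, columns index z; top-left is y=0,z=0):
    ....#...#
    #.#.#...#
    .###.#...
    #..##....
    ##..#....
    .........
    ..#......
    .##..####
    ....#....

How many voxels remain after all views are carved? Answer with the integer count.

voxel count = 71

before carving: 729 voxels (9×9×9)
carve view 1 (along z, XY-mask fill 29/81): 261 voxels remain
carve view 2 (along x, YZ-mask fill 24/81): 71 voxels remain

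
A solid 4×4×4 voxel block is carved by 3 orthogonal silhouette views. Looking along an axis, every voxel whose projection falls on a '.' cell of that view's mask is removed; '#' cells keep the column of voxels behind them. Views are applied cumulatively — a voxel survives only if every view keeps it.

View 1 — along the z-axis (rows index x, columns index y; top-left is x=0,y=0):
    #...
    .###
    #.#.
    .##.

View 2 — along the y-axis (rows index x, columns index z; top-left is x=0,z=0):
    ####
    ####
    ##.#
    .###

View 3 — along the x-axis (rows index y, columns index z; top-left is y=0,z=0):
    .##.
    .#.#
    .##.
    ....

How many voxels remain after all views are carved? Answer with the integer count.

12 voxels

initial block: 4^3 = 64
carve view 1 (along z, XY-mask fill 8/16): 32 voxels remain
carve view 2 (along y, XZ-mask fill 14/16): 28 voxels remain
carve view 3 (along x, YZ-mask fill 6/16): 12 voxels remain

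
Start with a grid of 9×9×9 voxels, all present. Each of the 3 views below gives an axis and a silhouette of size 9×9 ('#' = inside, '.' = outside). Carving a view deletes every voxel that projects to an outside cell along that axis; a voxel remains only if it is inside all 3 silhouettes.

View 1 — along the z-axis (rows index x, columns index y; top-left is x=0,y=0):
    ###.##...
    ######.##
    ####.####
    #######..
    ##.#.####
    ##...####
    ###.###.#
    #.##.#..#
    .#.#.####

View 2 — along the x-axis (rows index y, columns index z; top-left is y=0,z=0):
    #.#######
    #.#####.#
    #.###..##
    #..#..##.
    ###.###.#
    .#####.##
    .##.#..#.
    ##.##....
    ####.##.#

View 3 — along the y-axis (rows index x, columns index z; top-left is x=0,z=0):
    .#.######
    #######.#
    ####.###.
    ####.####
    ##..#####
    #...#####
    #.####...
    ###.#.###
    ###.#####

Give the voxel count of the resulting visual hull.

voxel count = 278

full grid |V| = 729
step 1: project along z, AND mask (59/81) → |grid| = 531
step 2: project along x, AND mask (54/81) → |grid| = 364
step 3: project along y, AND mask (63/81) → |grid| = 278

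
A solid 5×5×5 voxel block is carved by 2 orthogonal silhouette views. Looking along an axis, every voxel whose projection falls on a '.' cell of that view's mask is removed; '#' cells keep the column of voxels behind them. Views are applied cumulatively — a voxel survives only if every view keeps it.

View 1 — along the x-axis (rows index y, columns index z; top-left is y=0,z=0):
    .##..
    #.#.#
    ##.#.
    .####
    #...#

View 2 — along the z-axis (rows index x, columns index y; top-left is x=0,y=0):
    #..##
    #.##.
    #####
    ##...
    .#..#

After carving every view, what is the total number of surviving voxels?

initial block: 5^3 = 125
step 1: project along x, AND mask (14/25) → |grid| = 70
step 2: project along z, AND mask (15/25) → |grid| = 41

voxel count = 41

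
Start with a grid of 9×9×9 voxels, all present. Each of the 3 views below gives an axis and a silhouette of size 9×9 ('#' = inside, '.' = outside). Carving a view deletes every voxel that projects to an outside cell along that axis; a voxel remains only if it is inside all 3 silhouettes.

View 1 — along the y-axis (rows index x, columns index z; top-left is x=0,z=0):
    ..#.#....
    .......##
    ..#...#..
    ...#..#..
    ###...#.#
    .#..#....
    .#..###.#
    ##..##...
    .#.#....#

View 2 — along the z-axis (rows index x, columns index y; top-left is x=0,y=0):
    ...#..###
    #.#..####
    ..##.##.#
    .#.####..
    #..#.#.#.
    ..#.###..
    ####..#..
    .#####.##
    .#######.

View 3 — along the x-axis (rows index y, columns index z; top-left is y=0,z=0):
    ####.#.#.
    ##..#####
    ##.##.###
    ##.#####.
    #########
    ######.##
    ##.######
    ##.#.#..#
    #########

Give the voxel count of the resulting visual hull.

voxel count = 114

start: 9×9×9 = 729 voxels
[1] y-view keeps 27 columns → grid now 243
[2] z-view keeps 47 columns → grid now 142
[3] x-view keeps 66 columns → grid now 114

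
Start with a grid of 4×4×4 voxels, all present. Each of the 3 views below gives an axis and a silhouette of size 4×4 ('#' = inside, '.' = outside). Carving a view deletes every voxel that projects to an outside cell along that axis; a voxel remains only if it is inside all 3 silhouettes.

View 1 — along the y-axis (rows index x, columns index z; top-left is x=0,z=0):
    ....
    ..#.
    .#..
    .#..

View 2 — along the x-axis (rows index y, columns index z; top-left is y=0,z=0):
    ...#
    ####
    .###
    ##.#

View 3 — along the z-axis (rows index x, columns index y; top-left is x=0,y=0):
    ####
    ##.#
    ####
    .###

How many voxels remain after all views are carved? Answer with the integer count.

7 voxels

initial block: 4^3 = 64
V1 y: intersect with XZ mask (3 set) -- 12 left
V2 x: intersect with YZ mask (11 set) -- 8 left
V3 z: intersect with XY mask (14 set) -- 7 left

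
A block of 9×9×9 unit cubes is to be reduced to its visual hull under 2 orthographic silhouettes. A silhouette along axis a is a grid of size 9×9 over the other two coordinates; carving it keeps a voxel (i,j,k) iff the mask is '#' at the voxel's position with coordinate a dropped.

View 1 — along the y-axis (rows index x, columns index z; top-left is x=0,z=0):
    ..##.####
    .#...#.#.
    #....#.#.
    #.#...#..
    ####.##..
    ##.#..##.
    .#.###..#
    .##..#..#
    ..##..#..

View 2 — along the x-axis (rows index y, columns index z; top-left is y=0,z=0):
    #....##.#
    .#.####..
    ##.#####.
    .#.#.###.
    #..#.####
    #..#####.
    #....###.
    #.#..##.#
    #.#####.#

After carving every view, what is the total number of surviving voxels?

full grid |V| = 729
after view 1 [y-axis, 38 of 81 cells solid] → remaining = 342
after view 2 [x-axis, 49 of 81 cells solid] → remaining = 218

remaining voxels: 218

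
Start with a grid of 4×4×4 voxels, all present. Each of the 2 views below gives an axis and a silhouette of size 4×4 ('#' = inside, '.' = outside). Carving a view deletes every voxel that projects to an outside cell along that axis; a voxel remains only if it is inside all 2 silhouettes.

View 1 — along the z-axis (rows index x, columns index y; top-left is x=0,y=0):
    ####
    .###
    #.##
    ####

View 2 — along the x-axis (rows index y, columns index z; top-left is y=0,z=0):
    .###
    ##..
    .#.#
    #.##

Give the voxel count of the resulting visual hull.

start: 4×4×4 = 64 voxels
[1] z-view keeps 14 columns → grid now 56
[2] x-view keeps 10 columns → grid now 35

|visual hull| = 35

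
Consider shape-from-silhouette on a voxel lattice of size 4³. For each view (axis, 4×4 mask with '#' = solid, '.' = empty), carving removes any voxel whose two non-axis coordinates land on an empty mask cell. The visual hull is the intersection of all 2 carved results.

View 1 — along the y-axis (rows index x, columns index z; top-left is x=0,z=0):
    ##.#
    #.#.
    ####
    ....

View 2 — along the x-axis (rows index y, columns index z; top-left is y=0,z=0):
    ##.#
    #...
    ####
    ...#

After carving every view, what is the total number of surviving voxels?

|visual hull| = 21

before carving: 64 voxels (4×4×4)
V1 y: intersect with XZ mask (9 set) -- 36 left
V2 x: intersect with YZ mask (9 set) -- 21 left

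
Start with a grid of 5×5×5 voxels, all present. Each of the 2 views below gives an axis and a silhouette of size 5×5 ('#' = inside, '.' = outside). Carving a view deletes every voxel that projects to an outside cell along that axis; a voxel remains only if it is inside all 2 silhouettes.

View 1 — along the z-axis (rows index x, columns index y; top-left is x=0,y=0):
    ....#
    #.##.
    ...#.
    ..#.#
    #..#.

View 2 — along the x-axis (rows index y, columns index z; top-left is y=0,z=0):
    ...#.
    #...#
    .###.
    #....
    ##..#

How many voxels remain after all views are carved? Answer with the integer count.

initial block: 5^3 = 125
step 1: project along z, AND mask (9/25) → |grid| = 45
step 2: project along x, AND mask (10/25) → |grid| = 17

17 voxels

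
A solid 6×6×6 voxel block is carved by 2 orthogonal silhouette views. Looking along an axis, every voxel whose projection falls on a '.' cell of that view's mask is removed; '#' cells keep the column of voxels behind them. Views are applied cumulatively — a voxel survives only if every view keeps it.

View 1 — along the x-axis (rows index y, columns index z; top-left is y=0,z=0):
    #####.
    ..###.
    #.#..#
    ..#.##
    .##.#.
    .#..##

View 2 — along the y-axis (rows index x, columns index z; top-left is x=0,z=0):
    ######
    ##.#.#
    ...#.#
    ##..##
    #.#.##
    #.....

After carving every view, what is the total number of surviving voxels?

initial block: 6^3 = 216
step 1: project along x, AND mask (20/36) → |grid| = 120
step 2: project along y, AND mask (21/36) → |grid| = 65

65 voxels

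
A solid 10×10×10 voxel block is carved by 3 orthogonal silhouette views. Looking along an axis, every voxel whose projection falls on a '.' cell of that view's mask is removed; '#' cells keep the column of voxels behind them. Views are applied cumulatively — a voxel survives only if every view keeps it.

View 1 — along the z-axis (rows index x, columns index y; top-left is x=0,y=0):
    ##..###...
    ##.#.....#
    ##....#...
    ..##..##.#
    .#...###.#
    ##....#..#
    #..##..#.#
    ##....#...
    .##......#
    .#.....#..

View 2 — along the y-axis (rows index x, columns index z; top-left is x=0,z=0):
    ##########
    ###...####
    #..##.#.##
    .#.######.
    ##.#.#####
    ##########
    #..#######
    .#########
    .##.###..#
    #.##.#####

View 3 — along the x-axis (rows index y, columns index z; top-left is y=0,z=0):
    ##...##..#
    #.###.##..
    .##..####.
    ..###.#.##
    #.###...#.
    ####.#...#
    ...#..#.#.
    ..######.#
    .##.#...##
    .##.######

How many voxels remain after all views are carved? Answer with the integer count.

voxel count = 182

full grid |V| = 1000
[1] z-view keeps 39 columns → grid now 390
[2] y-view keeps 79 columns → grid now 312
[3] x-view keeps 57 columns → grid now 182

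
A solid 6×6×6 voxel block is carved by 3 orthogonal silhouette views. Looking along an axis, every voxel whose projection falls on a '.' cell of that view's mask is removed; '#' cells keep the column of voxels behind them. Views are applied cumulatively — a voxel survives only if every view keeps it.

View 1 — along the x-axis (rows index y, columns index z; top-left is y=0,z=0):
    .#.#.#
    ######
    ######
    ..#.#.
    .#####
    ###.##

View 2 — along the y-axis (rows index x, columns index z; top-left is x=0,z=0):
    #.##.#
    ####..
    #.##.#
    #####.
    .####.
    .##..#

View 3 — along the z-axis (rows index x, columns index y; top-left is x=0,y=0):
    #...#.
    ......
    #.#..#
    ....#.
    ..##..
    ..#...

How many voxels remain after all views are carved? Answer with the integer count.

27 voxels

full grid |V| = 216
V1 x: intersect with YZ mask (27 set) -- 162 left
V2 y: intersect with XZ mask (24 set) -- 107 left
V3 z: intersect with XY mask (9 set) -- 27 left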